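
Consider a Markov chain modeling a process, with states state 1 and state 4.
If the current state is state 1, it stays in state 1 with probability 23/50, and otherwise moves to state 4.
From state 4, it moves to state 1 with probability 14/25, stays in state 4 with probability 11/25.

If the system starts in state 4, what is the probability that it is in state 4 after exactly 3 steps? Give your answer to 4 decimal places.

0.4904

Propagate the distribution vector 3 steps from state 4.
After 0 steps: (0.0000, 1.0000)
After 1 step: (0.5600, 0.4400)
After 2 steps: (0.5040, 0.4960)
After 3 steps: (0.5096, 0.4904)
P(in state 4 after 3 steps) = 0.4904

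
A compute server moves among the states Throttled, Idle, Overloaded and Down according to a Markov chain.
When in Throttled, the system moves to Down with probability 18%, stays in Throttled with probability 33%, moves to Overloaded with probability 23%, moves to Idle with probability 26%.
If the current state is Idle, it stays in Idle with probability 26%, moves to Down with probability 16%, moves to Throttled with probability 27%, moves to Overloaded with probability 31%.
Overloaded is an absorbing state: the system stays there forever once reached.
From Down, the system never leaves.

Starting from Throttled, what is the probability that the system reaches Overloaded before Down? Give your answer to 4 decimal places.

Let h(s) be the probability of absorption at Overloaded starting from transient state s. Then h(Overloaded) = 1 and h(Down) = 0. By first-step analysis:
h(Throttled) = 0.33·h(Throttled) + 0.26·h(Idle) + 0.23·1 + 0.18·0
h(Idle) = 0.27·h(Throttled) + 0.26·h(Idle) + 0.31·1 + 0.16·0
Solving: h(Throttled) = 0.5893, h(Idle) = 0.6339.
Starting from Throttled, the probability is 0.5893.

0.5893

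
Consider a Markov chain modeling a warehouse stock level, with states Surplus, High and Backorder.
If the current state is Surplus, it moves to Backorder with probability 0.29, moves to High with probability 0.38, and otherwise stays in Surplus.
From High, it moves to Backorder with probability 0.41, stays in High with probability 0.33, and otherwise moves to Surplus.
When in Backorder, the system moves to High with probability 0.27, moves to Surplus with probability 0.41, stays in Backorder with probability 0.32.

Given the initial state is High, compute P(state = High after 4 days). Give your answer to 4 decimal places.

Propagate the distribution vector 4 days from High.
After 0 days: (0.0000, 1.0000, 0.0000)
After 1 day: (0.2600, 0.3300, 0.4100)
After 2 days: (0.3397, 0.3184, 0.3419)
After 3 days: (0.3351, 0.3265, 0.3385)
After 4 days: (0.3342, 0.3264, 0.3393)
P(in High after 4 days) = 0.3264

0.3264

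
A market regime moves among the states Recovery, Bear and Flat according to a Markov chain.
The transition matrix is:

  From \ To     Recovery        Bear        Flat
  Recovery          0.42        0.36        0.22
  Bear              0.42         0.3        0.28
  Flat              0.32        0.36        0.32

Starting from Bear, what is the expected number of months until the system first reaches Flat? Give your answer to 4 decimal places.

Let t(s) be the expected number of months to first reach Flat from state s, with t(Flat) = 0. Conditioning on the first month:
t(Recovery) = 1 + 0.42·t(Recovery) + 0.36·t(Bear)
t(Bear) = 1 + 0.42·t(Recovery) + 0.3·t(Bear)
Solving: t(Recovery) = 4.1601, t(Bear) = 3.9246.
Expected months from Bear to Flat: 3.9246.

3.9246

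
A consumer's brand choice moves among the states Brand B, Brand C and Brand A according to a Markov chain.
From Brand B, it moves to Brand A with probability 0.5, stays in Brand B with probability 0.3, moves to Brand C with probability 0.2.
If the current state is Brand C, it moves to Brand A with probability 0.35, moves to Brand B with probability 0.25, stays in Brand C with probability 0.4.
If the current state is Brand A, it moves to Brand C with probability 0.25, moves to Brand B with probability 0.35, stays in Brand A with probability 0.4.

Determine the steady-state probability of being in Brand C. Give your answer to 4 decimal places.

Let the stationary distribution be π with π = πP and π_1 + π_2 + π_3 = 1.
π_1 = 0.3·π_1 + 0.25·π_2 + 0.35·π_3
π_2 = 0.2·π_1 + 0.4·π_2 + 0.25·π_3
Solving with the normalization constraint gives π = (0.3070, 0.2761, 0.4169).
So the stationary probability of Brand C is 0.2761.

0.2761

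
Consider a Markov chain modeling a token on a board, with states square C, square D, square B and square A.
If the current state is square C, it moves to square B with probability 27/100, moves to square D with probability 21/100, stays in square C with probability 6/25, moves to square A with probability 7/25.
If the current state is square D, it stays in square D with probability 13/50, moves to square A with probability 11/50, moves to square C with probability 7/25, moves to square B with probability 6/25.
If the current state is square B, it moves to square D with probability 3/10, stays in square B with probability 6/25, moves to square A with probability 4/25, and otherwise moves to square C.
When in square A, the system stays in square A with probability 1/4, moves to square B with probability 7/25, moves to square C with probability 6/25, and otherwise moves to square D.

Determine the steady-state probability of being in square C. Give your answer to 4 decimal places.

Let the stationary distribution be π with π = πP and π_1 + π_2 + π_3 + π_4 = 1.
π_1 = 0.24·π_1 + 0.28·π_2 + 0.3·π_3 + 0.24·π_4
π_2 = 0.21·π_1 + 0.26·π_2 + 0.3·π_3 + 0.23·π_4
π_3 = 0.27·π_1 + 0.24·π_2 + 0.24·π_3 + 0.28·π_4
Solving with the normalization constraint gives π = (0.2654, 0.2502, 0.2571, 0.2273).
So the stationary probability of square C is 0.2654.

0.2654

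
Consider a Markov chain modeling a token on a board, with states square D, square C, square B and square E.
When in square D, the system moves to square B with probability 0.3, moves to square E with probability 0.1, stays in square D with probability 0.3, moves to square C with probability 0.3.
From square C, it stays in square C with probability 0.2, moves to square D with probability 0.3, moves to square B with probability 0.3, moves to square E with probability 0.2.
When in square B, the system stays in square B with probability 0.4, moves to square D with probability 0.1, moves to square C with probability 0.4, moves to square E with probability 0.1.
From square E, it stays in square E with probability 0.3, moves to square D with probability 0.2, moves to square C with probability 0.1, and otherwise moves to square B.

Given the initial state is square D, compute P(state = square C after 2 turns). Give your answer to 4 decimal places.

0.2800

Propagate the distribution vector 2 turns from square D.
After 0 turns: (1.0000, 0.0000, 0.0000, 0.0000)
After 1 turn: (0.3000, 0.3000, 0.3000, 0.1000)
After 2 turns: (0.2300, 0.2800, 0.3400, 0.1500)
P(in square C after 2 turns) = 0.2800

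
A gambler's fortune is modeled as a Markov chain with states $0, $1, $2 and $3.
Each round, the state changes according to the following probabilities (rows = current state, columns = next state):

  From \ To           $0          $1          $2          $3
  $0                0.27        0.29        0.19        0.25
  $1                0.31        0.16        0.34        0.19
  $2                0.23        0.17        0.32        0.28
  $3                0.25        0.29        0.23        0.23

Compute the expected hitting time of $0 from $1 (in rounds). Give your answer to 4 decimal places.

Let t(s) be the expected number of rounds to first reach $0 from state s, with t($0) = 0. Conditioning on the first round:
t($1) = 1 + 0.16·t($1) + 0.34·t($2) + 0.19·t($3)
t($2) = 1 + 0.17·t($1) + 0.32·t($2) + 0.28·t($3)
t($3) = 1 + 0.29·t($1) + 0.23·t($2) + 0.23·t($3)
Solving: t($1) = 3.6808, t($2) = 3.9867, t($3) = 3.8758.
Expected rounds from $1 to $0: 3.6808.

3.6808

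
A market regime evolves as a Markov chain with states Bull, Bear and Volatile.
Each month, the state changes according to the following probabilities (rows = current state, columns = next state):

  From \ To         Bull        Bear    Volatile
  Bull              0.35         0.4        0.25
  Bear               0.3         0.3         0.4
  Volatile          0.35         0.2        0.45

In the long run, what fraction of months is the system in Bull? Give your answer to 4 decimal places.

Let the stationary distribution be π with π = πP and π_1 + π_2 + π_3 = 1.
π_1 = 0.35·π_1 + 0.3·π_2 + 0.35·π_3
π_2 = 0.4·π_1 + 0.3·π_2 + 0.2·π_3
Solving with the normalization constraint gives π = (0.3352, 0.2967, 0.3681).
So the stationary probability of Bull is 0.3352.

0.3352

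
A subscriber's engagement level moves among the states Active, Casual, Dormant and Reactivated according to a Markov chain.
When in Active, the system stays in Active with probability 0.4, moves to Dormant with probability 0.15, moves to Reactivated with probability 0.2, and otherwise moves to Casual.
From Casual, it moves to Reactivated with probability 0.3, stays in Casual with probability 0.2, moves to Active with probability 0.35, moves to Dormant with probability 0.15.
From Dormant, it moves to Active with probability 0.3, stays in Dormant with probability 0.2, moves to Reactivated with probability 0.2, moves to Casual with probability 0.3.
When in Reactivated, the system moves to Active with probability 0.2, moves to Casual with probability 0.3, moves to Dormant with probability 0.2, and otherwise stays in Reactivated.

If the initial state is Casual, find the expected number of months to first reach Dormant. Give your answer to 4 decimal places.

Let t(s) be the expected number of months to first reach Dormant from state s, with t(Dormant) = 0. Conditioning on the first month:
t(Active) = 1 + 0.4·t(Active) + 0.25·t(Casual) + 0.2·t(Reactivated)
t(Casual) = 1 + 0.35·t(Active) + 0.2·t(Casual) + 0.3·t(Reactivated)
t(Reactivated) = 1 + 0.2·t(Active) + 0.3·t(Casual) + 0.3·t(Reactivated)
Solving: t(Active) = 6.1538, t(Casual) = 6.1211, t(Reactivated) = 5.8101.
Expected months from Casual to Dormant: 6.1211.

6.1211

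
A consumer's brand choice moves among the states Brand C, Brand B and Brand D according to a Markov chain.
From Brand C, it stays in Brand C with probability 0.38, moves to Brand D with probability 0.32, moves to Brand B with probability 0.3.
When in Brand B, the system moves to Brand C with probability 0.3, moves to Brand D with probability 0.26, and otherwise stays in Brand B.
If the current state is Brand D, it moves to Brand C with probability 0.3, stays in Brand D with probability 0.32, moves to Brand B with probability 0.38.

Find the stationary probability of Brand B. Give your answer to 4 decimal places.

0.3765

Let the stationary distribution be π with π = πP and π_1 + π_2 + π_3 = 1.
π_1 = 0.38·π_1 + 0.3·π_2 + 0.3·π_3
π_2 = 0.3·π_1 + 0.44·π_2 + 0.38·π_3
Solving with the normalization constraint gives π = (0.3261, 0.3765, 0.2974).
So the stationary probability of Brand B is 0.3765.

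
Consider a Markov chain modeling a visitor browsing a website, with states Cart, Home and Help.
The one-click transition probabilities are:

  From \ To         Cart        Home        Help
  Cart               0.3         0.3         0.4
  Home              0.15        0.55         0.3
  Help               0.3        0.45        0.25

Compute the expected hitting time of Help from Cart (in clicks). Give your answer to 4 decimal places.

Let t(s) be the expected number of clicks to first reach Help from state s, with t(Help) = 0. Conditioning on the first click:
t(Cart) = 1 + 0.3·t(Cart) + 0.3·t(Home)
t(Home) = 1 + 0.15·t(Cart) + 0.55·t(Home)
Solving: t(Cart) = 2.7778, t(Home) = 3.1481.
Expected clicks from Cart to Help: 2.7778.

2.7778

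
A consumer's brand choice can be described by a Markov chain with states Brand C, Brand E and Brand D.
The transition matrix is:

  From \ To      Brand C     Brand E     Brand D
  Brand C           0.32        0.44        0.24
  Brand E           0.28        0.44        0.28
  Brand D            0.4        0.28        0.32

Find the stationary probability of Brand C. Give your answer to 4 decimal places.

0.3264

Let the stationary distribution be π with π = πP and π_1 + π_2 + π_3 = 1.
π_1 = 0.32·π_1 + 0.28·π_2 + 0.4·π_3
π_2 = 0.44·π_1 + 0.44·π_2 + 0.28·π_3
Solving with the normalization constraint gives π = (0.3264, 0.3955, 0.2781).
So the stationary probability of Brand C is 0.3264.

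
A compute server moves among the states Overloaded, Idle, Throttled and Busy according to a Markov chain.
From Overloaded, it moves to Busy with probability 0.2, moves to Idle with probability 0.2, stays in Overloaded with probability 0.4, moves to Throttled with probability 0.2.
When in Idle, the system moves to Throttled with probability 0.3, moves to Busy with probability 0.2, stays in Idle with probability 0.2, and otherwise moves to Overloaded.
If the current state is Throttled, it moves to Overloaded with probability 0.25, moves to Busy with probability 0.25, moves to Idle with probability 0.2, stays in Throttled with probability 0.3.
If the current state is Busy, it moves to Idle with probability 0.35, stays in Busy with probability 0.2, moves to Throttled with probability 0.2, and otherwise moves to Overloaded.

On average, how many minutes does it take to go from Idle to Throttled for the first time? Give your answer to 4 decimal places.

4.0359

Let t(s) be the expected number of minutes to first reach Throttled from state s, with t(Throttled) = 0. Conditioning on the first minute:
t(Overloaded) = 1 + 0.4·t(Overloaded) + 0.2·t(Idle) + 0.2·t(Busy)
t(Idle) = 1 + 0.3·t(Overloaded) + 0.2·t(Idle) + 0.2·t(Busy)
t(Busy) = 1 + 0.25·t(Overloaded) + 0.35·t(Idle) + 0.2·t(Busy)
Solving: t(Overloaded) = 4.4843, t(Idle) = 4.0359, t(Busy) = 4.4170.
Expected minutes from Idle to Throttled: 4.0359.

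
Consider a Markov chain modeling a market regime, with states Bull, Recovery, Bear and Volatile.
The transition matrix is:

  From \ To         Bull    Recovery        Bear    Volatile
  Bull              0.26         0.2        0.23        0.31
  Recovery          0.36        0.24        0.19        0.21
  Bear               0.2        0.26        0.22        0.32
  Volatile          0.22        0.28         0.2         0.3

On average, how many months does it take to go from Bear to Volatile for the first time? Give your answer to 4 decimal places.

3.4357

Let t(s) be the expected number of months to first reach Volatile from state s, with t(Volatile) = 0. Conditioning on the first month:
t(Bull) = 1 + 0.26·t(Bull) + 0.2·t(Recovery) + 0.23·t(Bear)
t(Recovery) = 1 + 0.36·t(Bull) + 0.24·t(Recovery) + 0.19·t(Bear)
t(Bear) = 1 + 0.2·t(Bull) + 0.26·t(Recovery) + 0.22·t(Bear)
Solving: t(Bull) = 3.4484, t(Recovery) = 3.8082, t(Bear) = 3.4357.
Expected months from Bear to Volatile: 3.4357.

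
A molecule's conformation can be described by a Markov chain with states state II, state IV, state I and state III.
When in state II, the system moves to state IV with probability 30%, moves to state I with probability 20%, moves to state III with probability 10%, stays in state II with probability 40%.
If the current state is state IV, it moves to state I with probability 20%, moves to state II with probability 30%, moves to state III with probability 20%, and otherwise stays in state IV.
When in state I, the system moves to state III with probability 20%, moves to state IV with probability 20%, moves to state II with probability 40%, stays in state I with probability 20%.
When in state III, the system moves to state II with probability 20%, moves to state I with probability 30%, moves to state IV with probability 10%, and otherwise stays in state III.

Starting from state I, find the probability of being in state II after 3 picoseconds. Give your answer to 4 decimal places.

Propagate the distribution vector 3 picoseconds from state I.
After 0 picoseconds: (0.0000, 0.0000, 1.0000, 0.0000)
After 1 picosecond: (0.4000, 0.2000, 0.2000, 0.2000)
After 2 picoseconds: (0.3400, 0.2400, 0.2200, 0.2000)
After 3 picoseconds: (0.3360, 0.2380, 0.2200, 0.2060)
P(in state II after 3 picoseconds) = 0.3360

0.3360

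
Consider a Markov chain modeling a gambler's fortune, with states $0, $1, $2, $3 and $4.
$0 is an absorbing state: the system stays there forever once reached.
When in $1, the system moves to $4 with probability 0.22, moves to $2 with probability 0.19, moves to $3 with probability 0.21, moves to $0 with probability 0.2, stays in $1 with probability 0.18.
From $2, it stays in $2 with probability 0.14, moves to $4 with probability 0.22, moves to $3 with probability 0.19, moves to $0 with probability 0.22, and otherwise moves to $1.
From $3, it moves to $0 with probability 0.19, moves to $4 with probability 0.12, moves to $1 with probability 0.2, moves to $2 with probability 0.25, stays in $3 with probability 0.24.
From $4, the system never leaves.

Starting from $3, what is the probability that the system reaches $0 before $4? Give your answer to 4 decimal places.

0.5511

Let h(s) be the probability of absorption at $0 starting from transient state s. Then h($0) = 1 and h($4) = 0. By first-step analysis:
h($1) = 0.2·1 + 0.18·h($1) + 0.19·h($2) + 0.21·h($3) + 0.22·0
h($2) = 0.22·1 + 0.23·h($1) + 0.14·h($2) + 0.19·h($3) + 0.22·0
h($3) = 0.19·1 + 0.2·h($1) + 0.25·h($2) + 0.24·h($3) + 0.12·0
Solving: h($1) = 0.5037, h($2) = 0.5123, h($3) = 0.5511.
Starting from $3, the probability is 0.5511.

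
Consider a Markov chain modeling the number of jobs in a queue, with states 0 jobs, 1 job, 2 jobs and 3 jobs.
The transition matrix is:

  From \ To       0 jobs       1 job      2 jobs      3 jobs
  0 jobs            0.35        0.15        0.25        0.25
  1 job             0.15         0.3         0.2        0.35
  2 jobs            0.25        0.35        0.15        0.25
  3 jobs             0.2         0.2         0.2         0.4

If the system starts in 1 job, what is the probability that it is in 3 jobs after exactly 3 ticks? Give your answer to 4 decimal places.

Propagate the distribution vector 3 ticks from 1 job.
After 0 ticks: (0.0000, 1.0000, 0.0000, 0.0000)
After 1 tick: (0.1500, 0.3000, 0.2000, 0.3500)
After 2 ticks: (0.2175, 0.2525, 0.1975, 0.3325)
After 3 ticks: (0.2299, 0.2440, 0.2010, 0.3251)
P(in 3 jobs after 3 ticks) = 0.3251

0.3251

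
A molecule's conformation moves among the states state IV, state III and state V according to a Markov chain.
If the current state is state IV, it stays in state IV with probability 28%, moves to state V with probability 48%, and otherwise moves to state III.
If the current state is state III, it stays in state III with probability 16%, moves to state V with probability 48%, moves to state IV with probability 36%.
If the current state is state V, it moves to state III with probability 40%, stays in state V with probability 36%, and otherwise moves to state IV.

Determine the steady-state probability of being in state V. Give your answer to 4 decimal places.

Let the stationary distribution be π with π = πP and π_1 + π_2 + π_3 = 1.
π_1 = 0.28·π_1 + 0.36·π_2 + 0.24·π_3
π_2 = 0.24·π_1 + 0.16·π_2 + 0.4·π_3
Solving with the normalization constraint gives π = (0.2857, 0.2857, 0.4286).
So the stationary probability of state V is 0.4286.

0.4286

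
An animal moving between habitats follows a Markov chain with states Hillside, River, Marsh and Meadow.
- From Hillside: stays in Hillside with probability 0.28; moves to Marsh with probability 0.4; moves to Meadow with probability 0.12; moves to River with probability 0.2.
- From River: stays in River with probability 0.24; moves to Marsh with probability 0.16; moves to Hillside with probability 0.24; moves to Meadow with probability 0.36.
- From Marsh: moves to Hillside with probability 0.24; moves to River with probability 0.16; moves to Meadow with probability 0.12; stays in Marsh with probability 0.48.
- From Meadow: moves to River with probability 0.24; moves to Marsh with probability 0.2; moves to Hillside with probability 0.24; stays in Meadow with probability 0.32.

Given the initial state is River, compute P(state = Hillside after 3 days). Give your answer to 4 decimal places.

Propagate the distribution vector 3 days from River.
After 0 days: (0.0000, 1.0000, 0.0000, 0.0000)
After 1 day: (0.2400, 0.2400, 0.1600, 0.3600)
After 2 days: (0.2496, 0.2176, 0.2832, 0.2496)
After 3 days: (0.2500, 0.2074, 0.3205, 0.2221)
P(in Hillside after 3 days) = 0.2500

0.2500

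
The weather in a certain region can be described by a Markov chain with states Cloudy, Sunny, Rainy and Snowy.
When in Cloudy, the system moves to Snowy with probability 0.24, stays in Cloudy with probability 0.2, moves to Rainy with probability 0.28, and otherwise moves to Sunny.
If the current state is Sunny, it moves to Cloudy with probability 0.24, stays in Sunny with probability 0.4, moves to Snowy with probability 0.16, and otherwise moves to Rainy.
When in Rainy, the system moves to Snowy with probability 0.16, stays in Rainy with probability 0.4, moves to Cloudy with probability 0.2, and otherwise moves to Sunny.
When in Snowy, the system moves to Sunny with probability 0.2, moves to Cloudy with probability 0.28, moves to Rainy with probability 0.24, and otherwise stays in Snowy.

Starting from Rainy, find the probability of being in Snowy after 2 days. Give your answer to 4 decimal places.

Propagate the distribution vector 2 days from Rainy.
After 0 days: (0.0000, 0.0000, 1.0000, 0.0000)
After 1 day: (0.2000, 0.2400, 0.4000, 0.1600)
After 2 days: (0.2224, 0.2800, 0.3024, 0.1952)
P(in Snowy after 2 days) = 0.1952

0.1952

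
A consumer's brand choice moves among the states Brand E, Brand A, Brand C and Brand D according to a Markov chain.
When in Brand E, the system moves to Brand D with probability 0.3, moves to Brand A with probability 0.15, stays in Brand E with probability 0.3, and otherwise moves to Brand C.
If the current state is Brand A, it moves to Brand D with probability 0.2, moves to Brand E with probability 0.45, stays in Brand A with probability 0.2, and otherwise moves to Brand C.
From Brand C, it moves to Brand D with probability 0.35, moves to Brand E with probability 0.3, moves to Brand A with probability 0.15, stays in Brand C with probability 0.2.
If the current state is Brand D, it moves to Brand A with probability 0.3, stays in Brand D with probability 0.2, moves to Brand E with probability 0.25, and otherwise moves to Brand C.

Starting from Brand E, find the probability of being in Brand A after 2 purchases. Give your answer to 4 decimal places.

Propagate the distribution vector 2 purchases from Brand E.
After 0 purchases: (1.0000, 0.0000, 0.0000, 0.0000)
After 1 purchase: (0.3000, 0.1500, 0.2500, 0.3000)
After 2 purchases: (0.3075, 0.2025, 0.2225, 0.2675)
P(in Brand A after 2 purchases) = 0.2025

0.2025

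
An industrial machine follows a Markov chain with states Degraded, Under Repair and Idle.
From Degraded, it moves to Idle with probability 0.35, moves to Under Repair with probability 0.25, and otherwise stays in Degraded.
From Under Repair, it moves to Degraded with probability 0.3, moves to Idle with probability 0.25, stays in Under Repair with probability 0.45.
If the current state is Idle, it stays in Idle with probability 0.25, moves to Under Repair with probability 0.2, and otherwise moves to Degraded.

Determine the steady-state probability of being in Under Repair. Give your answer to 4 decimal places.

0.2943

Let the stationary distribution be π with π = πP and π_1 + π_2 + π_3 = 1.
π_1 = 0.4·π_1 + 0.3·π_2 + 0.55·π_3
π_2 = 0.25·π_1 + 0.45·π_2 + 0.2·π_3
Solving with the normalization constraint gives π = (0.4143, 0.2943, 0.2914).
So the stationary probability of Under Repair is 0.2943.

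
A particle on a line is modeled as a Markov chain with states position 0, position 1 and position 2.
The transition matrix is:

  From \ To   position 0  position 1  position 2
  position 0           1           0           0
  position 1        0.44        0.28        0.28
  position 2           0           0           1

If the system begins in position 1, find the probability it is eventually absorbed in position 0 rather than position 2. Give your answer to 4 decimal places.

Let h(s) be the probability of absorption at position 0 starting from transient state s. Then h(position 0) = 1 and h(position 2) = 0. By first-step analysis:
h(position 1) = 0.44·1 + 0.28·h(position 1) + 0.28·0
Solving: h(position 1) = 0.6111.
Starting from position 1, the probability is 0.6111.

0.6111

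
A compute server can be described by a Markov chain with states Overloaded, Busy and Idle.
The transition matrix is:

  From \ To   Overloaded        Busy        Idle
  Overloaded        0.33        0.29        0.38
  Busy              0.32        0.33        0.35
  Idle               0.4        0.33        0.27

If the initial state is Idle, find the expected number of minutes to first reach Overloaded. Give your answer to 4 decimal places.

Let t(s) be the expected number of minutes to first reach Overloaded from state s, with t(Overloaded) = 0. Conditioning on the first minute:
t(Busy) = 1 + 0.33·t(Busy) + 0.35·t(Idle)
t(Idle) = 1 + 0.33·t(Busy) + 0.27·t(Idle)
Solving: t(Busy) = 2.8908, t(Idle) = 2.6767.
Expected minutes from Idle to Overloaded: 2.6767.

2.6767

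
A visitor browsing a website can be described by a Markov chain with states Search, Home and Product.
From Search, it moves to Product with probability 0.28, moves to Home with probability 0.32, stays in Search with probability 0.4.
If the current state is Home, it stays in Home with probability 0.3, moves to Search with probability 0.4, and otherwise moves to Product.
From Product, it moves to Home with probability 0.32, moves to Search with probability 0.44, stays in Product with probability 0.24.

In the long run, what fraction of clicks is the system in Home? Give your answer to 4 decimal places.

Let the stationary distribution be π with π = πP and π_1 + π_2 + π_3 = 1.
π_1 = 0.4·π_1 + 0.4·π_2 + 0.44·π_3
π_2 = 0.32·π_1 + 0.3·π_2 + 0.32·π_3
Solving with the normalization constraint gives π = (0.4110, 0.3137, 0.2753).
So the stationary probability of Home is 0.3137.

0.3137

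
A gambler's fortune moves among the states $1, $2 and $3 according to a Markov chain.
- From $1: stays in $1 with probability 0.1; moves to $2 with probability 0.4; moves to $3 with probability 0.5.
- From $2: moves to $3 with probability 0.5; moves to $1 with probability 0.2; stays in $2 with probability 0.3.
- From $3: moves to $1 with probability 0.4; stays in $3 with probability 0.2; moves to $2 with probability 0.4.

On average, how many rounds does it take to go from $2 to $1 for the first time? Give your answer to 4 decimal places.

Let t(s) be the expected number of rounds to first reach $1 from state s, with t($1) = 0. Conditioning on the first round:
t($2) = 1 + 0.3·t($2) + 0.5·t($3)
t($3) = 1 + 0.4·t($2) + 0.2·t($3)
Solving: t($2) = 3.6111, t($3) = 3.0556.
Expected rounds from $2 to $1: 3.6111.

3.6111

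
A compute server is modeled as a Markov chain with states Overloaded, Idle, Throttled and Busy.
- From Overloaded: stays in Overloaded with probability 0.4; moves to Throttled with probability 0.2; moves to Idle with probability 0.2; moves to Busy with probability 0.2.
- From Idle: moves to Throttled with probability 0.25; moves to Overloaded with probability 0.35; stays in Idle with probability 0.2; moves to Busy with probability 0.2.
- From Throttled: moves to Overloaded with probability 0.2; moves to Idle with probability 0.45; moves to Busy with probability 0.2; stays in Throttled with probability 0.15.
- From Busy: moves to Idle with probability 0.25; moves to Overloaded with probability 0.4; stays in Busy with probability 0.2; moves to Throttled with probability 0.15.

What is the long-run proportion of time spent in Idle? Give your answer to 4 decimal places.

0.2583

Let the stationary distribution be π with π = πP and π_1 + π_2 + π_3 + π_4 = 1.
π_1 = 0.4·π_1 + 0.35·π_2 + 0.2·π_3 + 0.4·π_4
π_2 = 0.2·π_1 + 0.2·π_2 + 0.45·π_3 + 0.25·π_4
π_3 = 0.2·π_1 + 0.25·π_2 + 0.15·π_3 + 0.15·π_4
Solving with the normalization constraint gives π = (0.3484, 0.2583, 0.1933, 0.2000).
So the stationary probability of Idle is 0.2583.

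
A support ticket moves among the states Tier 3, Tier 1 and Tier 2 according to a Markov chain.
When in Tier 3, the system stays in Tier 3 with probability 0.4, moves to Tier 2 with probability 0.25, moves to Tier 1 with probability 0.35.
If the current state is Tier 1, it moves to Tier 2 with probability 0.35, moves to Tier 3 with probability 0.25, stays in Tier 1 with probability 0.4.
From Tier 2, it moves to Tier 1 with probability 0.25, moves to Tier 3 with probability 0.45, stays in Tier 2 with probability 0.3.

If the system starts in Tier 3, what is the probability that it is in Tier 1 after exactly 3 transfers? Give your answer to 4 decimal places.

0.3374

Propagate the distribution vector 3 transfers from Tier 3.
After 0 transfers: (1.0000, 0.0000, 0.0000)
After 1 transfer: (0.4000, 0.3500, 0.2500)
After 2 transfers: (0.3600, 0.3425, 0.2975)
After 3 transfers: (0.3635, 0.3374, 0.2991)
P(in Tier 1 after 3 transfers) = 0.3374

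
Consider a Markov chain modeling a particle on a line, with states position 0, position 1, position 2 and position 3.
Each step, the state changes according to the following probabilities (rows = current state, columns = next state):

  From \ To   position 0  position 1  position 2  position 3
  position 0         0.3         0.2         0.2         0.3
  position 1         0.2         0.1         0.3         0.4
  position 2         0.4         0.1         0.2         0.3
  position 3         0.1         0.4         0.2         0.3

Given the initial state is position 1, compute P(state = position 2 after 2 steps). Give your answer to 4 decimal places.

0.2100

Propagate the distribution vector 2 steps from position 1.
After 0 steps: (0.0000, 1.0000, 0.0000, 0.0000)
After 1 step: (0.2000, 0.1000, 0.3000, 0.4000)
After 2 steps: (0.2400, 0.2400, 0.2100, 0.3100)
P(in position 2 after 2 steps) = 0.2100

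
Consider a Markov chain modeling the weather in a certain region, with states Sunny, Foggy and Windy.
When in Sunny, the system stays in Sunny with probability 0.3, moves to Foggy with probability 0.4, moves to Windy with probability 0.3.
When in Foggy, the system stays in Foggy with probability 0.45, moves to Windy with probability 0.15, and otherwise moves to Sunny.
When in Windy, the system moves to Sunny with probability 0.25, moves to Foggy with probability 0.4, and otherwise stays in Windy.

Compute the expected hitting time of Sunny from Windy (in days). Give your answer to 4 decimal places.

3.1933

Let t(s) be the expected number of days to first reach Sunny from state s, with t(Sunny) = 0. Conditioning on the first day:
t(Foggy) = 1 + 0.45·t(Foggy) + 0.15·t(Windy)
t(Windy) = 1 + 0.4·t(Foggy) + 0.35·t(Windy)
Solving: t(Foggy) = 2.6891, t(Windy) = 3.1933.
Expected days from Windy to Sunny: 3.1933.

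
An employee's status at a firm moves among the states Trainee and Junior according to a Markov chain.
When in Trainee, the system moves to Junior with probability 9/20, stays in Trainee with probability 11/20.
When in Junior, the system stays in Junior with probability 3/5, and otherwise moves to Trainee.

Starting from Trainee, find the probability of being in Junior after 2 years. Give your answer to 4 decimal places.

0.5175

Sum over the intermediate state after 1 year:
P = P(Trainee→Trainee)·P(Trainee→Junior) + P(Trainee→Junior)·P(Junior→Junior)
  = 0.55×0.45 + 0.45×0.6
  = 0.2475 + 0.2700 = 0.5175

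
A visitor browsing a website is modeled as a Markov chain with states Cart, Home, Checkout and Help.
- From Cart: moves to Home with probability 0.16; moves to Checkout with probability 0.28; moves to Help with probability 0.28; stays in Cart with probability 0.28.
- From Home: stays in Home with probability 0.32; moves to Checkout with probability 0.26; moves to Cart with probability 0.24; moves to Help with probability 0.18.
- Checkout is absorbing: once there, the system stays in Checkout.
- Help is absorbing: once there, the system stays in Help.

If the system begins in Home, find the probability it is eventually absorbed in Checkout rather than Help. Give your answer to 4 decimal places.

Let h(s) be the probability of absorption at Checkout starting from transient state s. Then h(Checkout) = 1 and h(Help) = 0. By first-step analysis:
h(Cart) = 0.28·h(Cart) + 0.16·h(Home) + 0.28·1 + 0.28·0
h(Home) = 0.24·h(Cart) + 0.32·h(Home) + 0.26·1 + 0.18·0
Solving: h(Cart) = 0.5142, h(Home) = 0.5638.
Starting from Home, the probability is 0.5638.

0.5638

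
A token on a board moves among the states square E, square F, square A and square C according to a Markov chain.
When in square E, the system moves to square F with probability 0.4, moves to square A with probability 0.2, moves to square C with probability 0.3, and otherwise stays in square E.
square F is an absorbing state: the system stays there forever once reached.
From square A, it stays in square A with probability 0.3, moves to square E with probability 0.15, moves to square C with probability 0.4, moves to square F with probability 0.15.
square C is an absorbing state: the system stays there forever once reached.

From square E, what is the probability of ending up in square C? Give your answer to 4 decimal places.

Let h(s) be the probability of absorption at square C starting from transient state s. Then h(square C) = 1 and h(square F) = 0. By first-step analysis:
h(square E) = 0.1·h(square E) + 0.4·0 + 0.2·h(square A) + 0.3·1
h(square A) = 0.15·h(square E) + 0.15·0 + 0.3·h(square A) + 0.4·1
Solving: h(square E) = 0.4833, h(square A) = 0.6750.
Starting from square E, the probability is 0.4833.

0.4833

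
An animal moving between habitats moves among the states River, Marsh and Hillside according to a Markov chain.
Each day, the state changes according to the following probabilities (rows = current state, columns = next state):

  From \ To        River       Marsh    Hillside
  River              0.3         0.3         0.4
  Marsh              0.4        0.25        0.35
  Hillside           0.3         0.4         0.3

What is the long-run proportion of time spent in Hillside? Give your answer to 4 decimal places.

Let the stationary distribution be π with π = πP and π_1 + π_2 + π_3 = 1.
π_1 = 0.3·π_1 + 0.4·π_2 + 0.3·π_3
π_2 = 0.3·π_1 + 0.25·π_2 + 0.4·π_3
Solving with the normalization constraint gives π = (0.3319, 0.3190, 0.3491).
So the stationary probability of Hillside is 0.3491.

0.3491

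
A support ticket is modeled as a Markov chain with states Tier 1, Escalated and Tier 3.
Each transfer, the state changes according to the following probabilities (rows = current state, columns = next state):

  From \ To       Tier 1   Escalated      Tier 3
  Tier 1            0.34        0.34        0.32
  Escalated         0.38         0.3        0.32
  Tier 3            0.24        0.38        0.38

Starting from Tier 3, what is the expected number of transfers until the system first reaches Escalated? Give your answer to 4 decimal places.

Let t(s) be the expected number of transfers to first reach Escalated from state s, with t(Escalated) = 0. Conditioning on the first transfer:
t(Tier 1) = 1 + 0.34·t(Tier 1) + 0.32·t(Tier 3)
t(Tier 3) = 1 + 0.24·t(Tier 1) + 0.38·t(Tier 3)
Solving: t(Tier 1) = 2.8279, t(Tier 3) = 2.7076.
Expected transfers from Tier 3 to Escalated: 2.7076.

2.7076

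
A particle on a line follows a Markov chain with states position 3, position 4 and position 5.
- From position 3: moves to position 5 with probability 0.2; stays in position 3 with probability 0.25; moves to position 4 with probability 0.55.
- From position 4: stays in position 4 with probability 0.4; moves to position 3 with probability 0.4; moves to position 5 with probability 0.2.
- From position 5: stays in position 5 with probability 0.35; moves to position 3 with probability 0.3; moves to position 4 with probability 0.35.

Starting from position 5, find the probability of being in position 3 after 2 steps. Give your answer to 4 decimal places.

Sum over the intermediate state after 1 step:
P = P(position 5→position 3)·P(position 3→position 3) + P(position 5→position 4)·P(position 4→position 3) + P(position 5→position 5)·P(position 5→position 3)
  = 0.3×0.25 + 0.35×0.4 + 0.35×0.3
  = 0.0750 + 0.1400 + 0.1050 = 0.3200

0.3200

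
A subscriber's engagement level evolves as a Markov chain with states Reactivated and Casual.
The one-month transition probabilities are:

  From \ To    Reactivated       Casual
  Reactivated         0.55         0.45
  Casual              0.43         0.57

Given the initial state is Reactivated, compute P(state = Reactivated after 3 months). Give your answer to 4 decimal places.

Propagate the distribution vector 3 months from Reactivated.
After 0 months: (1.0000, 0.0000)
After 1 month: (0.5500, 0.4500)
After 2 months: (0.4960, 0.5040)
After 3 months: (0.4895, 0.5105)
P(in Reactivated after 3 months) = 0.4895

0.4895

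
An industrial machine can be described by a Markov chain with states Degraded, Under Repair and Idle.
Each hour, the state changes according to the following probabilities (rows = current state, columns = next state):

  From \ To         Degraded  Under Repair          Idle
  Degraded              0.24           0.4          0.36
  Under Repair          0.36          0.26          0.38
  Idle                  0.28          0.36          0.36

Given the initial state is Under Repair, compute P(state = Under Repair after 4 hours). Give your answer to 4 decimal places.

Propagate the distribution vector 4 hours from Under Repair.
After 0 hours: (0.0000, 1.0000, 0.0000)
After 1 hour: (0.3600, 0.2600, 0.3800)
After 2 hours: (0.2864, 0.3484, 0.3652)
After 3 hours: (0.2964, 0.3366, 0.3670)
After 4 hours: (0.2951, 0.3382, 0.3667)
P(in Under Repair after 4 hours) = 0.3382

0.3382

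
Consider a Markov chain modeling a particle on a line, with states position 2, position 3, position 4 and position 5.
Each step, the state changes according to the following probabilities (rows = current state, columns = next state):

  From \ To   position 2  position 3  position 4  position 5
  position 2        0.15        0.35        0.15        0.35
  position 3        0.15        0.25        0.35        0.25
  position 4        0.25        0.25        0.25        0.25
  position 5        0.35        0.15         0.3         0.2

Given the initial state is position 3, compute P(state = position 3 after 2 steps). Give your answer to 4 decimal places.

Propagate the distribution vector 2 steps from position 3.
After 0 steps: (0.0000, 1.0000, 0.0000, 0.0000)
After 1 step: (0.1500, 0.2500, 0.3500, 0.2500)
After 2 steps: (0.2350, 0.2400, 0.2725, 0.2525)
P(in position 3 after 2 steps) = 0.2400

0.2400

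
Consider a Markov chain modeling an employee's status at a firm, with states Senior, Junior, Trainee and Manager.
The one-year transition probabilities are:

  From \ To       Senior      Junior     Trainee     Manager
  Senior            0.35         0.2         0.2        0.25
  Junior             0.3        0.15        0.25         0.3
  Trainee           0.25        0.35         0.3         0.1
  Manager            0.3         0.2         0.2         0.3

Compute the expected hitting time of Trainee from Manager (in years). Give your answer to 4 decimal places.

Let t(s) be the expected number of years to first reach Trainee from state s, with t(Trainee) = 0. Conditioning on the first year:
t(Senior) = 1 + 0.35·t(Senior) + 0.2·t(Junior) + 0.25·t(Manager)
t(Junior) = 1 + 0.3·t(Senior) + 0.15·t(Junior) + 0.3·t(Manager)
t(Manager) = 1 + 0.3·t(Senior) + 0.2·t(Junior) + 0.3·t(Manager)
Solving: t(Senior) = 4.7727, t(Junior) = 4.5455, t(Manager) = 4.7727.
Expected years from Manager to Trainee: 4.7727.

4.7727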